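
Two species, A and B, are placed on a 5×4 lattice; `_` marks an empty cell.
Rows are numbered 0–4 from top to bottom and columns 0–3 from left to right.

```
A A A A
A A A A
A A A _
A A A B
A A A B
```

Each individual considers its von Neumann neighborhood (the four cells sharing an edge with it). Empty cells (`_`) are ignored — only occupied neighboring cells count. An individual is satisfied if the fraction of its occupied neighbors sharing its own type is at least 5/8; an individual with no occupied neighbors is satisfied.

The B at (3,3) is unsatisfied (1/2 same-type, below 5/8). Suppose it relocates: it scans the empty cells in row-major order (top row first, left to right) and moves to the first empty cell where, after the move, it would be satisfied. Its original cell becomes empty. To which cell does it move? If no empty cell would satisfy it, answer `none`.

none

Vacating (3,3). Empty cells in order:
  (2,3): 0/2 same-type → still unsatisfied.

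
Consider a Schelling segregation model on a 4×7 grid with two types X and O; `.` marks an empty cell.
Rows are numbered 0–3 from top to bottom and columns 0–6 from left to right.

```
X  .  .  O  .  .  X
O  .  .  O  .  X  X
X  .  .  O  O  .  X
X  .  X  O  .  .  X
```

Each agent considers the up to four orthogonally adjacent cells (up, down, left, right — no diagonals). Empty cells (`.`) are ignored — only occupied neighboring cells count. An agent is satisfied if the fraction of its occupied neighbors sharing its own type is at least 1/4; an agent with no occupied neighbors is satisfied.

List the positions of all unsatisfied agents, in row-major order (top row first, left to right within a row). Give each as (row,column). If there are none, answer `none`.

(0,0), (1,0), (3,2)

Row 0: (0,0)X 0/1 ✗ · (0,3)O 1/1 ✓ · (0,6)X 1/1 ✓
Row 1: (1,0)O 0/2 ✗ · (1,3)O 2/2 ✓ · (1,5)X 1/1 ✓ · (1,6)X 3/3 ✓
Row 2: (2,0)X 1/2 ✓ · (2,3)O 3/3 ✓ · (2,4)O 1/1 ✓ · (2,6)X 2/2 ✓
Row 3: (3,0)X 1/1 ✓ · (3,2)X 0/1 ✗ · (3,3)O 1/2 ✓ · (3,6)X 1/1 ✓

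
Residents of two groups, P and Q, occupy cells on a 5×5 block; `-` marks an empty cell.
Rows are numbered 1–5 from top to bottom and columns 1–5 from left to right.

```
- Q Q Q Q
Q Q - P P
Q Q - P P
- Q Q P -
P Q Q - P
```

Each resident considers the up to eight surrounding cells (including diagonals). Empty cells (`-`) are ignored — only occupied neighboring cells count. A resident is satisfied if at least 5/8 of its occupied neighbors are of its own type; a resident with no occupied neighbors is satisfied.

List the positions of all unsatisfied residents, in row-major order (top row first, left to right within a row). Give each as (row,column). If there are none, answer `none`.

Row 1: (1,2)Q 3/3 ✓ · (1,3)Q 3/4 ✓ · (1,4)Q 2/4 ✗ · (1,5)Q 1/3 ✗
Row 2: (2,1)Q 4/4 ✓ · (2,2)Q 5/5 ✓ · (2,4)P 3/6 ✗ · (2,5)P 3/5 ✗
Row 3: (3,1)Q 4/4 ✓ · (3,2)Q 5/5 ✓ · (3,4)P 4/5 ✓ · (3,5)P 4/4 ✓
Row 4: (4,2)Q 5/6 ✓ · (4,3)Q 4/6 ✓ · (4,4)P 3/5 ✗
Row 5: (5,1)P 0/2 ✗ · (5,2)Q 3/4 ✓ · (5,3)Q 3/4 ✓ · (5,5)P 1/1 ✓

(1,4), (1,5), (2,4), (2,5), (4,4), (5,1)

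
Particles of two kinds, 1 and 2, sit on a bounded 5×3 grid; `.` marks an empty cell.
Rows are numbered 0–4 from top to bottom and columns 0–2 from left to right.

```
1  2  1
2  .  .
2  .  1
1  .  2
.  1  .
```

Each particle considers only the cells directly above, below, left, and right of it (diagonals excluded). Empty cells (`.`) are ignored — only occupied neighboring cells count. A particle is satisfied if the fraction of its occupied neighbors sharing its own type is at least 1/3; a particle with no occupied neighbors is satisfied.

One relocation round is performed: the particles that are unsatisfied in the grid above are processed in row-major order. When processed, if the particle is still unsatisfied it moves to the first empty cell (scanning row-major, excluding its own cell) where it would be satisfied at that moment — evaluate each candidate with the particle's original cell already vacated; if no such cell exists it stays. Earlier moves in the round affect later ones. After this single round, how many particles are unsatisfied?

0

Initially unsatisfied (in order): (0,0), (0,1), (0,2), (2,2), (3,0), (3,2).
  (0,0) → (1,2).
  (0,1) → (0,0).
  (0,2): now satisfied by earlier moves; stays.
  (2,2): now satisfied by earlier moves; stays.
  (3,0) → (0,1).
  (3,2) → (1,1).
Resulting grid:
2 1 1
2 2 1
2 . 1
. . .
. 1 .
All satisfied now.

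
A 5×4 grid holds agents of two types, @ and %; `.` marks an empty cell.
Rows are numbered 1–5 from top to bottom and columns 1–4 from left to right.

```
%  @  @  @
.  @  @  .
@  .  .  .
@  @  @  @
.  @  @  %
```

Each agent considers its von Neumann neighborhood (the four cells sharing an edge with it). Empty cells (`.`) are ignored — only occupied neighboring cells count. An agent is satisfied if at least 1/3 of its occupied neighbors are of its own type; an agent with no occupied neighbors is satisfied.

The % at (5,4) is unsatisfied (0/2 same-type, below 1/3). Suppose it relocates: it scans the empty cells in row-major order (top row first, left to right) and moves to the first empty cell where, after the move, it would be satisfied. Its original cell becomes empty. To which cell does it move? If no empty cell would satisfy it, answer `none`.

Vacating (5,4). Empty cells in order:
  (2,1): 1/3 same-type → satisfied — stop here.

(2,1)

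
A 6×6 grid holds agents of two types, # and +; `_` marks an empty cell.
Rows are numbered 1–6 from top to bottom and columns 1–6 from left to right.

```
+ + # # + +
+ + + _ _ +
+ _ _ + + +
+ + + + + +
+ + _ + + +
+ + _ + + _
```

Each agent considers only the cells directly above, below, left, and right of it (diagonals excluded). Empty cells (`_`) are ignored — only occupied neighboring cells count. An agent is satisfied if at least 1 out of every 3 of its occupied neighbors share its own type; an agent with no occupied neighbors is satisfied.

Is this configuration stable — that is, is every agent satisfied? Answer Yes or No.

Yes

Row 1: (1,1)+ 2/2 ok · (1,2)+ 2/3 ok · (1,3)# 1/3 ok · (1,4)# 1/2 ok · (1,5)+ 1/2 ok · (1,6)+ 2/2 ok
Row 2: (2,1)+ 3/3 ok · (2,2)+ 3/3 ok · (2,3)+ 1/2 ok · (2,6)+ 2/2 ok
Row 3: (3,1)+ 2/2 ok · (3,4)+ 2/2 ok · (3,5)+ 3/3 ok · (3,6)+ 3/3 ok
Row 4: (4,1)+ 3/3 ok · (4,2)+ 3/3 ok · (4,3)+ 2/2 ok · (4,4)+ 4/4 ok · (4,5)+ 4/4 ok · (4,6)+ 3/3 ok
Row 5: (5,1)+ 3/3 ok · (5,2)+ 3/3 ok · (5,4)+ 3/3 ok · (5,5)+ 4/4 ok · (5,6)+ 2/2 ok
Row 6: (6,1)+ 2/2 ok · (6,2)+ 2/2 ok · (6,4)+ 2/2 ok · (6,5)+ 2/2 ok
All meet the threshold, so the configuration is stable.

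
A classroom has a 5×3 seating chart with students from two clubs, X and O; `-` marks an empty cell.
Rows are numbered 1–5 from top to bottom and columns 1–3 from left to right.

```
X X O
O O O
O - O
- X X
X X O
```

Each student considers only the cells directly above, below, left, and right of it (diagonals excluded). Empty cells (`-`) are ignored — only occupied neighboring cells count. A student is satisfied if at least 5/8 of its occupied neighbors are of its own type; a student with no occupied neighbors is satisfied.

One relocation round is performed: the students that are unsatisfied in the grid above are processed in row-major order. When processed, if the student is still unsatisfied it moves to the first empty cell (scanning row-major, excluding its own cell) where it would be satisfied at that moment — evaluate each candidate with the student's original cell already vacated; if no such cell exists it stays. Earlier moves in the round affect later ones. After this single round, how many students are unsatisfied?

3

Initially unsatisfied (in order): (1,1), (1,2), (1,3), (3,3), (4,3), (5,3).
  (1,1) → (4,1).
  (1,2): no empty cell satisfies it; stays.
  (1,3) → (3,2).
  (3,3): now satisfied by earlier moves; stays.
  (4,3): no empty cell satisfies it; stays.
  (5,3): no empty cell satisfies it; stays.
Resulting grid:
- X -
O O O
O O O
X X X
X X O
Unsatisfied now: (1,2), (4,3), (5,3).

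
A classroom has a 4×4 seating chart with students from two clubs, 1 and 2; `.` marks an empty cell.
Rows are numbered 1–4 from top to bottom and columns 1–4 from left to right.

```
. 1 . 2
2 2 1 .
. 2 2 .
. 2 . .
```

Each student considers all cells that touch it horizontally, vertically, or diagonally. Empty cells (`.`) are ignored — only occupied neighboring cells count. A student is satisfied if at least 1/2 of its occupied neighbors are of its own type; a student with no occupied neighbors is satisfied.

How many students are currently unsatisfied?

Row 1: (1,2)1 1/3 not · (1,4)2 0/1 not
Row 2: (2,1)2 2/3 satisfied · (2,2)2 3/5 satisfied · (2,3)1 1/5 not
Row 3: (3,2)2 4/5 satisfied · (3,3)2 3/4 satisfied
Row 4: (4,2)2 2/2 satisfied
Unsatisfied: (1,2), (1,4), (2,3) — 3 in total.

3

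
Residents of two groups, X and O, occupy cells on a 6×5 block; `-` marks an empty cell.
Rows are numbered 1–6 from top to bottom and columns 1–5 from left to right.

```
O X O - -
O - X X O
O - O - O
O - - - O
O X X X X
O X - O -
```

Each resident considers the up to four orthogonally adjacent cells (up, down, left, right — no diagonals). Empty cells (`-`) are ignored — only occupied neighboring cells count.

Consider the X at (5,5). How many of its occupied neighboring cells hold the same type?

Occupied neighbors of (5,5): (4,5)=O, (5,4)=X.
Same type (X): 1 of 2.

1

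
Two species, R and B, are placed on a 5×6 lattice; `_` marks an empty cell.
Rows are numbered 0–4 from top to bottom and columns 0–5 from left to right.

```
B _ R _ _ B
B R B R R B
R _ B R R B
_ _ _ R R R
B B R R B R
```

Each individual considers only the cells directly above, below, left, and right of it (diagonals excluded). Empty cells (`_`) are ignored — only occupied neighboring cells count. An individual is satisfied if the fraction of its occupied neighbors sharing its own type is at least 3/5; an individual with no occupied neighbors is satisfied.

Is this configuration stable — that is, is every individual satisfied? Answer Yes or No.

(0,0)B 1/1 ✓
(0,2)R 0/1 ✗
(0,5)B 1/1 ✓
(1,0)B 1/3 ✗
(1,1)R 0/2 ✗
(1,2)B 1/4 ✗
(1,3)R 2/3 ✓
(1,4)R 2/3 ✓
(1,5)B 2/3 ✓
(2,0)R 0/1 ✗
(2,2)B 1/2 ✗
(2,3)R 3/4 ✓
(2,4)R 3/4 ✓
(2,5)B 1/3 ✗
(3,3)R 3/3 ✓
(3,4)R 3/4 ✓
(3,5)R 2/3 ✓
(4,0)B 1/1 ✓
(4,1)B 1/2 ✗
(4,2)R 1/2 ✗
(4,3)R 2/3 ✓
(4,4)B 0/3 ✗
(4,5)R 1/2 ✗
For instance (0,2) has only 0/1 same-type neighbors, below 3/5.

No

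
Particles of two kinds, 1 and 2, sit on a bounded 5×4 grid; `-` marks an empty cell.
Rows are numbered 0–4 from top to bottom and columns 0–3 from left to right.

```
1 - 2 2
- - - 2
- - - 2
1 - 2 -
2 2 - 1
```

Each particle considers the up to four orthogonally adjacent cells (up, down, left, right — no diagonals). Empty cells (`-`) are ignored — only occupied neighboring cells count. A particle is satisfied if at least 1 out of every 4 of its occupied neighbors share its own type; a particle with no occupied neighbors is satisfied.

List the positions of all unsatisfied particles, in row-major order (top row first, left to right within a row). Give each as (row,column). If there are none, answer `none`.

(3,0)

(0,0)1 0/0 ok
(0,2)2 1/1 ok
(0,3)2 2/2 ok
(1,3)2 2/2 ok
(2,3)2 1/1 ok
(3,0)1 0/1 unhappy
(3,2)2 0/0 ok
(4,0)2 1/2 ok
(4,1)2 1/1 ok
(4,3)1 0/0 ok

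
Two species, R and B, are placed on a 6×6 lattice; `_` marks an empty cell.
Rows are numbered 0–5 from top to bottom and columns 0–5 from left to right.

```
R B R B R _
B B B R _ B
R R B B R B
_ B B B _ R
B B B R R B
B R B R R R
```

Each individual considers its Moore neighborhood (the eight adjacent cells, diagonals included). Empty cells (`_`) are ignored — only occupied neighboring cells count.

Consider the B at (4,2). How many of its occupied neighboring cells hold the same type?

5

Occupied neighbors of (4,2): (3,1)=B, (3,2)=B, (3,3)=B, (4,1)=B, (4,3)=R, (5,1)=R, (5,2)=B, (5,3)=R.
Same type (B): 5 of 8.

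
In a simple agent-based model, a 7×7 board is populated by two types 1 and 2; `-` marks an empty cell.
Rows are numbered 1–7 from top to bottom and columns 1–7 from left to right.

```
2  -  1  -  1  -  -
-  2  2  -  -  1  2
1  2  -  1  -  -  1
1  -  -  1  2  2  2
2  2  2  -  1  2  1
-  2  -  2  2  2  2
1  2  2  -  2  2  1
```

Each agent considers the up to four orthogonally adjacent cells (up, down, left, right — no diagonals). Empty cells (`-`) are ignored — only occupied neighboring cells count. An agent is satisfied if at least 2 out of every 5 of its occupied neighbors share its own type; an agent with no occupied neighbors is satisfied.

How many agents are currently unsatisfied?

Row 1: (1,1)2 0/0 ✓ · (1,3)1 0/1 ✗ · (1,5)1 0/0 ✓
Row 2: (2,2)2 2/2 ✓ · (2,3)2 1/2 ✓ · (2,6)1 0/1 ✗ · (2,7)2 0/2 ✗
Row 3: (3,1)1 1/2 ✓ · (3,2)2 1/2 ✓ · (3,4)1 1/1 ✓ · (3,7)1 0/2 ✗
Row 4: (4,1)1 1/2 ✓ · (4,4)1 1/2 ✓ · (4,5)2 1/3 ✗ · (4,6)2 3/3 ✓ · (4,7)2 1/3 ✗
Row 5: (5,1)2 1/2 ✓ · (5,2)2 3/3 ✓ · (5,3)2 1/1 ✓ · (5,5)1 0/3 ✗ · (5,6)2 2/4 ✓ · (5,7)1 0/3 ✗
Row 6: (6,2)2 2/2 ✓ · (6,4)2 1/1 ✓ · (6,5)2 3/4 ✓ · (6,6)2 4/4 ✓ · (6,7)2 1/3 ✗
Row 7: (7,1)1 0/1 ✗ · (7,2)2 2/3 ✓ · (7,3)2 1/1 ✓ · (7,5)2 2/2 ✓ · (7,6)2 2/3 ✓ · (7,7)1 0/2 ✗
Unsatisfied: (1,3), (2,6), (2,7), (3,7), (4,5), (4,7), (5,5), (5,7), (6,7), (7,1), (7,7) — 11 in total.

11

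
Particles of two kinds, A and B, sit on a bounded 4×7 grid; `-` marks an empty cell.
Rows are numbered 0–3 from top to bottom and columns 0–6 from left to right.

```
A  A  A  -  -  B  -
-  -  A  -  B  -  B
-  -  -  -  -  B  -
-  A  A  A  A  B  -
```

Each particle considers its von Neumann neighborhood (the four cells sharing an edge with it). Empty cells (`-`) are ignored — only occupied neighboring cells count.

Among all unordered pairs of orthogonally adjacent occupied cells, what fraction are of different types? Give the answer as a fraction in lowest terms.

Scan each occupied cell's neighbors to the right and below so each pair is counted once.
From row 0: 0 unlike of 3 pairs (running 0/3).
From row 2: 0 unlike of 1 pairs (running 0/4).
From row 3: 1 unlike of 4 pairs (running 1/8).
Total adjacent occupied pairs: 8; unlike-type pairs: 1.
1/8 is already in lowest terms.

1/8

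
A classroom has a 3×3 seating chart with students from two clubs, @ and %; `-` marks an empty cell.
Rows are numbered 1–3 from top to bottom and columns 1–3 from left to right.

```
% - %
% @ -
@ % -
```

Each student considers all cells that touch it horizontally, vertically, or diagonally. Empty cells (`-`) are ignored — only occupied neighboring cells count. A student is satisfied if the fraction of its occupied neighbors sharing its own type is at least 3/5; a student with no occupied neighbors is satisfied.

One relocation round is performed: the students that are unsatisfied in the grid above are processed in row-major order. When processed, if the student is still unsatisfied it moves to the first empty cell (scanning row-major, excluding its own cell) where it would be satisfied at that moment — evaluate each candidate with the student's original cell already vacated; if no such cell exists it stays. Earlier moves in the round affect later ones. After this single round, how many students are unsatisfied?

Initially unsatisfied (in order): (1,1), (1,3), (2,1), (2,2), (3,1), (3,2).
  (1,1) → (1,2).
  (1,3) → (1,1).
  (2,1): now satisfied by earlier moves; stays.
  (2,2): no empty cell satisfies it; stays.
  (3,1): no empty cell satisfies it; stays.
  (3,2): no empty cell satisfies it; stays.
Resulting grid:
% % -
% @ -
@ % -
Unsatisfied now: (2,2), (3,1), (3,2).

3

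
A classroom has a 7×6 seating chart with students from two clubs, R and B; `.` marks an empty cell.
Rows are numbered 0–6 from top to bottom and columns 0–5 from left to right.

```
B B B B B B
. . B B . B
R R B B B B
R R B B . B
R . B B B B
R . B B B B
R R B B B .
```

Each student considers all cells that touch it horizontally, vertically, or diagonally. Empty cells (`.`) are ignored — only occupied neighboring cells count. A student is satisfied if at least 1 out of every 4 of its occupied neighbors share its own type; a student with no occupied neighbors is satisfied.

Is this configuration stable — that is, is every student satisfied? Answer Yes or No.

(0,0)B 1/1 ✓
(0,1)B 3/3 ✓
(0,2)B 4/4 ✓
(0,3)B 4/4 ✓
(0,4)B 4/4 ✓
(0,5)B 2/2 ✓
(1,2)B 6/7 ✓
(1,3)B 7/7 ✓
(1,5)B 4/4 ✓
(2,0)R 3/3 ✓
(2,1)R 3/6 ✓
(2,2)B 5/7 ✓
(2,3)B 6/6 ✓
(2,4)B 6/6 ✓
(2,5)B 3/3 ✓
(3,0)R 4/4 ✓
(3,1)R 4/7 ✓
(3,2)B 5/7 ✓
(3,3)B 7/7 ✓
(3,5)B 4/4 ✓
(4,0)R 3/3 ✓
(4,2)B 5/6 ✓
(4,3)B 7/7 ✓
(4,4)B 7/7 ✓
(4,5)B 4/4 ✓
(5,0)R 3/3 ✓
(5,2)B 5/6 ✓
(5,3)B 8/8 ✓
(5,4)B 7/7 ✓
(5,5)B 4/4 ✓
(6,0)R 2/2 ✓
(6,1)R 2/4 ✓
(6,2)B 3/4 ✓
(6,3)B 5/5 ✓
(6,4)B 4/4 ✓
All meet the threshold, so the configuration is stable.

Yes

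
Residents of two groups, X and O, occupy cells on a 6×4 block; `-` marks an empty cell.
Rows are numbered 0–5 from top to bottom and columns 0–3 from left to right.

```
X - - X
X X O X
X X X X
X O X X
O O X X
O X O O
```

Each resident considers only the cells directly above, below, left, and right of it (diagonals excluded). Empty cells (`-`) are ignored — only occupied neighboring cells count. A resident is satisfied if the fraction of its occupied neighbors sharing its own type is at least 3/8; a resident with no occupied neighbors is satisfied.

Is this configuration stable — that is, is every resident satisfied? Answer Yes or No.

No

(0,0)X 1/1 satisfied
(0,3)X 1/1 satisfied
(1,0)X 3/3 satisfied
(1,1)X 2/3 satisfied
(1,2)O 0/3 not
(1,3)X 2/3 satisfied
(2,0)X 3/3 satisfied
(2,1)X 3/4 satisfied
(2,2)X 3/4 satisfied
(2,3)X 3/3 satisfied
(3,0)X 1/3 not
(3,1)O 1/4 not
(3,2)X 3/4 satisfied
(3,3)X 3/3 satisfied
(4,0)O 2/3 satisfied
(4,1)O 2/4 satisfied
(4,2)X 2/4 satisfied
(4,3)X 2/3 satisfied
(5,0)O 1/2 satisfied
(5,1)X 0/3 not
(5,2)O 1/3 not
(5,3)O 1/2 satisfied
For instance (1,2) has only 0/3 same-type neighbors, below 3/8.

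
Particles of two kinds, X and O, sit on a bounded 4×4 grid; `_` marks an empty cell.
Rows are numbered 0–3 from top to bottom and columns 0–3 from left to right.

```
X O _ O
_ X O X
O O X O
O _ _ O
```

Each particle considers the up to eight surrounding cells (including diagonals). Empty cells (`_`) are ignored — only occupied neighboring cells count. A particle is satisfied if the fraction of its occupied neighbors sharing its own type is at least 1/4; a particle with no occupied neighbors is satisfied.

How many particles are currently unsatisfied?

0

Row 0: (0,0)X 1/2 ✓ · (0,1)O 1/3 ✓ · (0,3)O 1/2 ✓
Row 1: (1,1)X 2/6 ✓ · (1,2)O 4/7 ✓ · (1,3)X 1/4 ✓
Row 2: (2,0)O 2/3 ✓ · (2,1)O 3/5 ✓ · (2,2)X 2/6 ✓ · (2,3)O 2/4 ✓
Row 3: (3,0)O 2/2 ✓ · (3,3)O 1/2 ✓
Every one meets the threshold.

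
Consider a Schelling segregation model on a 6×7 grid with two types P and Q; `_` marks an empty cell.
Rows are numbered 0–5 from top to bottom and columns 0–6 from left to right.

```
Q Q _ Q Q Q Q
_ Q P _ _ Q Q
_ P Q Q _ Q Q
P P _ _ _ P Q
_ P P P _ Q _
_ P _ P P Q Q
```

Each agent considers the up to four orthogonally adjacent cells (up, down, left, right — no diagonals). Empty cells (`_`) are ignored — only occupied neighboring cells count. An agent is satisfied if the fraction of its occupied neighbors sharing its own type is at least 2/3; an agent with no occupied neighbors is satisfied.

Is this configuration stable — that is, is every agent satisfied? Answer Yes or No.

No

(0,0)Q 1/1 satisfied
(0,1)Q 2/2 satisfied
(0,3)Q 1/1 satisfied
(0,4)Q 2/2 satisfied
(0,5)Q 3/3 satisfied
(0,6)Q 2/2 satisfied
(1,1)Q 1/3 not
(1,2)P 0/2 not
(1,5)Q 3/3 satisfied
(1,6)Q 3/3 satisfied
(2,1)P 1/3 not
(2,2)Q 1/3 not
(2,3)Q 1/1 satisfied
(2,5)Q 2/3 satisfied
(2,6)Q 3/3 satisfied
(3,0)P 1/1 satisfied
(3,1)P 3/3 satisfied
(3,5)P 0/3 not
(3,6)Q 1/2 not
(4,1)P 3/3 satisfied
(4,2)P 2/2 satisfied
(4,3)P 2/2 satisfied
(4,5)Q 1/2 not
(5,1)P 1/1 satisfied
(5,3)P 2/2 satisfied
(5,4)P 1/2 not
(5,5)Q 2/3 satisfied
(5,6)Q 1/1 satisfied
For instance (1,1) has only 1/3 same-type neighbors, below 2/3.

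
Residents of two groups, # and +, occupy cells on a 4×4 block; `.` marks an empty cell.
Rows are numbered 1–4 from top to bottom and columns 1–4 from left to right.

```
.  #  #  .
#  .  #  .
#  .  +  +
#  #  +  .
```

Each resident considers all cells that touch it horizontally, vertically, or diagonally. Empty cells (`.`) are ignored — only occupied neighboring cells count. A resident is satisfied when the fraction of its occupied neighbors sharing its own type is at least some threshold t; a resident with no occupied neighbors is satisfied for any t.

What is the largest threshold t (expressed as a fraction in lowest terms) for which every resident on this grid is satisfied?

(1,2)# 3/3
(1,3)# 2/2
(2,1)# 2/2
(2,3)# 2/4
(3,1)# 3/3
(3,3)+ 2/4
(3,4)+ 2/3
(4,1)# 2/2
(4,2)# 2/4
(4,3)+ 2/3
The smallest same-type fraction is 2/4 at (2,3), which reduces to 1/2. Any threshold above that leaves this resident unsatisfied.

1/2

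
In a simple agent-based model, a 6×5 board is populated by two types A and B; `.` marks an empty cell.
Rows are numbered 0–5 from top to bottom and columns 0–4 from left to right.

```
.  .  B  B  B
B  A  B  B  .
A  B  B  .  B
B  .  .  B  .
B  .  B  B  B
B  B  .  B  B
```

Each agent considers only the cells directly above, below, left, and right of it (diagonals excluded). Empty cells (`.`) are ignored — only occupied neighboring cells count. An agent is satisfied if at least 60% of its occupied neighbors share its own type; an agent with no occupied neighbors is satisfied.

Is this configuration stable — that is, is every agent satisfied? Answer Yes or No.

Row 0: (0,2)B 2/2 ✓ · (0,3)B 3/3 ✓ · (0,4)B 1/1 ✓
Row 1: (1,0)B 0/2 ✗ · (1,1)A 0/3 ✗ · (1,2)B 3/4 ✓ · (1,3)B 2/2 ✓
Row 2: (2,0)A 0/3 ✗ · (2,1)B 1/3 ✗ · (2,2)B 2/2 ✓ · (2,4)B 0/0 ✓
Row 3: (3,0)B 1/2 ✗ · (3,3)B 1/1 ✓
Row 4: (4,0)B 2/2 ✓ · (4,2)B 1/1 ✓ · (4,3)B 4/4 ✓ · (4,4)B 2/2 ✓
Row 5: (5,0)B 2/2 ✓ · (5,1)B 1/1 ✓ · (5,3)B 2/2 ✓ · (5,4)B 2/2 ✓
For instance (1,0) has only 0/2 same-type neighbors, below 3/5.

No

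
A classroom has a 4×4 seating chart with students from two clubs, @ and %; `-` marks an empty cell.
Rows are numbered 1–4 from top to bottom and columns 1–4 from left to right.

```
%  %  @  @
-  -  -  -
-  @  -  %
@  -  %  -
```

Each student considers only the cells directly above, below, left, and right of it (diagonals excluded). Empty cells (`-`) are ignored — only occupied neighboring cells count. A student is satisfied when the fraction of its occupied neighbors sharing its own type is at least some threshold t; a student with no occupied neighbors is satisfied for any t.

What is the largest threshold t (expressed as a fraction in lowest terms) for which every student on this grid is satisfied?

1/2

(1,1)% 1/1
(1,2)% 1/2
(1,3)@ 1/2
(1,4)@ 1/1
(3,2)@ — no occupied neighbors
(3,4)% — no occupied neighbors
(4,1)@ — no occupied neighbors
(4,3)% — no occupied neighbors
The smallest same-type fraction is 1/2 at (1,2), which reduces to 1/2. Any threshold above that leaves this student unsatisfied.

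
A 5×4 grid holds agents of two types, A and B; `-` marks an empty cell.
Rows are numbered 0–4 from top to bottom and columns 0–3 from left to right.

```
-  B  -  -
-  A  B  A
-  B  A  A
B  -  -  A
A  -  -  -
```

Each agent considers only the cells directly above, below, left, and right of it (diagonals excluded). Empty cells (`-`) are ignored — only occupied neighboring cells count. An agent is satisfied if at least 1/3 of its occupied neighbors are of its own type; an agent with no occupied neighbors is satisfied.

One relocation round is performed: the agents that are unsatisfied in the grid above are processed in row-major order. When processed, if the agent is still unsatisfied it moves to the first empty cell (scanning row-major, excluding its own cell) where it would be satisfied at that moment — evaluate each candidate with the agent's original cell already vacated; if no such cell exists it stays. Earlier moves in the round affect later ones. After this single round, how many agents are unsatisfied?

Initially unsatisfied (in order): (0,1), (1,1), (1,2), (2,1), (3,0), (4,0).
  (0,1) → (0,0).
  (1,1) → (0,3).
  (1,2) → (0,1).
  (2,1) → (0,2).
  (3,0) → (1,0).
  (4,0): now satisfied by earlier moves; stays.
Resulting grid:
B B B A
B - - A
- - A A
- - - A
A - - -
All satisfied now.

0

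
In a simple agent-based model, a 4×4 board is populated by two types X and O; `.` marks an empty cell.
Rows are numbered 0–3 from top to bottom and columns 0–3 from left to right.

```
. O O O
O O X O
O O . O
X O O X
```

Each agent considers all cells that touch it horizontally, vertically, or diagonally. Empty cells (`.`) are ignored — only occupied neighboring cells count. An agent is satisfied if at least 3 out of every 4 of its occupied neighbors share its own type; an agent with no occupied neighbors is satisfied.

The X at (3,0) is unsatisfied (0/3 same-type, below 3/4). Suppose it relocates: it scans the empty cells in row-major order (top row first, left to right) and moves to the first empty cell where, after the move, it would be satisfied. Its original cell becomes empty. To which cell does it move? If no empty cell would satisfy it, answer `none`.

Vacating (3,0). Empty cells in order:
  (0,0): 0/3 same-type → still unsatisfied.
  (2,2): 2/8 same-type → still unsatisfied.

none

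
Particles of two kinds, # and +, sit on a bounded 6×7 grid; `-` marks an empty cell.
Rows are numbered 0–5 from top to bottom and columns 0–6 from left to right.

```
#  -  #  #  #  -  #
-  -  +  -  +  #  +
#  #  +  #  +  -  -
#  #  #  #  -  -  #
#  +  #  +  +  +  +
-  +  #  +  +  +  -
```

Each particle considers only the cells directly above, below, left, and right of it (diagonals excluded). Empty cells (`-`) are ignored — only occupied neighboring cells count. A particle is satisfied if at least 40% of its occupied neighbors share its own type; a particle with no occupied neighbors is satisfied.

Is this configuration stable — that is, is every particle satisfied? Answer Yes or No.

Row 0: (0,0)# 0/0 ok · (0,2)# 1/2 ok · (0,3)# 2/2 ok · (0,4)# 1/2 ok · (0,6)# 0/1 unhappy
Row 1: (1,2)+ 1/2 ok · (1,4)+ 1/3 unhappy · (1,5)# 0/2 unhappy · (1,6)+ 0/2 unhappy
Row 2: (2,0)# 2/2 ok · (2,1)# 2/3 ok · (2,2)+ 1/4 unhappy · (2,3)# 1/3 unhappy · (2,4)+ 1/2 ok
Row 3: (3,0)# 3/3 ok · (3,1)# 3/4 ok · (3,2)# 3/4 ok · (3,3)# 2/3 ok · (3,6)# 0/1 unhappy
Row 4: (4,0)# 1/2 ok · (4,1)+ 1/4 unhappy · (4,2)# 2/4 ok · (4,3)+ 2/4 ok · (4,4)+ 3/3 ok · (4,5)+ 3/3 ok · (4,6)+ 1/2 ok
Row 5: (5,1)+ 1/2 ok · (5,2)# 1/3 unhappy · (5,3)+ 2/3 ok · (5,4)+ 3/3 ok · (5,5)+ 2/2 ok
For instance (0,6) has only 0/1 same-type neighbors, below 2/5.

No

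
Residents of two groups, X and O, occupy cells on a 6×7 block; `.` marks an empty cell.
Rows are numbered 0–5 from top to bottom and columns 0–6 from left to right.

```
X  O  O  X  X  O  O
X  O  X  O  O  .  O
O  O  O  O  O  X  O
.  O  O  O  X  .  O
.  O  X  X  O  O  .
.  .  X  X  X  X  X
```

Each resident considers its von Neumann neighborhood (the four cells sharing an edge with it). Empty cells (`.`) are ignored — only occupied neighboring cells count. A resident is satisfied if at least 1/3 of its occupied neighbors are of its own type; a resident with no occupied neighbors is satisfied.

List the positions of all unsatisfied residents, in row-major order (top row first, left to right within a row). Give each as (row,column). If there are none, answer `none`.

Row 0: (0,0)X 1/2 ok · (0,1)O 2/3 ok · (0,2)O 1/3 ok · (0,3)X 1/3 ok · (0,4)X 1/3 ok · (0,5)O 1/2 ok · (0,6)O 2/2 ok
Row 1: (1,0)X 1/3 ok · (1,1)O 2/4 ok · (1,2)X 0/4 unhappy · (1,3)O 2/4 ok · (1,4)O 2/3 ok · (1,6)O 2/2 ok
Row 2: (2,0)O 1/2 ok · (2,1)O 4/4 ok · (2,2)O 3/4 ok · (2,3)O 4/4 ok · (2,4)O 2/4 ok · (2,5)X 0/2 unhappy · (2,6)O 2/3 ok
Row 3: (3,1)O 3/3 ok · (3,2)O 3/4 ok · (3,3)O 2/4 ok · (3,4)X 0/3 unhappy · (3,6)O 1/1 ok
Row 4: (4,1)O 1/2 ok · (4,2)X 2/4 ok · (4,3)X 2/4 ok · (4,4)O 1/4 unhappy · (4,5)O 1/2 ok
Row 5: (5,2)X 2/2 ok · (5,3)X 3/3 ok · (5,4)X 2/3 ok · (5,5)X 2/3 ok · (5,6)X 1/1 ok

(1,2), (2,5), (3,4), (4,4)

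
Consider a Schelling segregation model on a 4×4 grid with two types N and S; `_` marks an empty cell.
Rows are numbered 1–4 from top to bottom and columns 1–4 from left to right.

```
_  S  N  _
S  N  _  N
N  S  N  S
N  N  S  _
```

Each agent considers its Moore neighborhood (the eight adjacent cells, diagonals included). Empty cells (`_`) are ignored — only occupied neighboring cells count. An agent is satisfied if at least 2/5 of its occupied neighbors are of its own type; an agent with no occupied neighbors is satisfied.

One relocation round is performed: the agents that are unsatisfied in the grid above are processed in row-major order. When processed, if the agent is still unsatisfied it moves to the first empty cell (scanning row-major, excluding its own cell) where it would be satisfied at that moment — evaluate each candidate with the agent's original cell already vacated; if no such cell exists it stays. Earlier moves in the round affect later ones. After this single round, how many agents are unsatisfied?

Initially unsatisfied (in order): (1,2), (3,2), (3,4).
  (1,2) → (1,1).
  (3,2) → (1,2).
  (3,4) → (4,4).
Resulting grid:
S S N _
S N _ N
N _ N _
N N S S
Unsatisfied now: (4,3).

1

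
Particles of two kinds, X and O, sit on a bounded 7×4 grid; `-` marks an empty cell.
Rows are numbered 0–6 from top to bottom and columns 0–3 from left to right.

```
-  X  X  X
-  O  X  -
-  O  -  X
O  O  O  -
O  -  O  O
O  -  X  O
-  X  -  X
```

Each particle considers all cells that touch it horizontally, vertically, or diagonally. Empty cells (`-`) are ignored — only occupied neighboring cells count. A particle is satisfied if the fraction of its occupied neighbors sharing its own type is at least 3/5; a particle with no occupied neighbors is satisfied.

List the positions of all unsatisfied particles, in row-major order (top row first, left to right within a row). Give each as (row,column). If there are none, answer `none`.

(1,1), (2,3), (5,0), (5,2), (5,3), (6,1), (6,3)

Row 0: (0,1)X 2/3 ✓ · (0,2)X 3/4 ✓ · (0,3)X 2/2 ✓
Row 1: (1,1)O 1/4 ✗ · (1,2)X 4/6 ✓
Row 2: (2,1)O 4/5 ✓ · (2,3)X 1/2 ✗
Row 3: (3,0)O 3/3 ✓ · (3,1)O 5/5 ✓ · (3,2)O 4/5 ✓
Row 4: (4,0)O 3/3 ✓ · (4,2)O 4/5 ✓ · (4,3)O 3/4 ✓
Row 5: (5,0)O 1/2 ✗ · (5,2)X 2/5 ✗ · (5,3)O 2/4 ✗
Row 6: (6,1)X 1/2 ✗ · (6,3)X 1/2 ✗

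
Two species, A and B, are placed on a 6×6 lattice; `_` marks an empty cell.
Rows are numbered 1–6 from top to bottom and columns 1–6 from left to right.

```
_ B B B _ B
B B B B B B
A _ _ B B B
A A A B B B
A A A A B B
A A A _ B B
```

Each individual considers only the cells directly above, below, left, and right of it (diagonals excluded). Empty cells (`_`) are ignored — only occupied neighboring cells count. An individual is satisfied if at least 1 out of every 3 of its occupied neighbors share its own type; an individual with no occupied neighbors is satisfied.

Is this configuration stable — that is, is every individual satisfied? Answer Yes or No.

Yes

(1,2)B 2/2 ✓
(1,3)B 3/3 ✓
(1,4)B 2/2 ✓
(1,6)B 1/1 ✓
(2,1)B 1/2 ✓
(2,2)B 3/3 ✓
(2,3)B 3/3 ✓
(2,4)B 4/4 ✓
(2,5)B 3/3 ✓
(2,6)B 3/3 ✓
(3,1)A 1/2 ✓
(3,4)B 3/3 ✓
(3,5)B 4/4 ✓
(3,6)B 3/3 ✓
(4,1)A 3/3 ✓
(4,2)A 3/3 ✓
(4,3)A 2/3 ✓
(4,4)B 2/4 ✓
(4,5)B 4/4 ✓
(4,6)B 3/3 ✓
(5,1)A 3/3 ✓
(5,2)A 4/4 ✓
(5,3)A 4/4 ✓
(5,4)A 1/3 ✓
(5,5)B 3/4 ✓
(5,6)B 3/3 ✓
(6,1)A 2/2 ✓
(6,2)A 3/3 ✓
(6,3)A 2/2 ✓
(6,5)B 2/2 ✓
(6,6)B 2/2 ✓
All meet the threshold, so the configuration is stable.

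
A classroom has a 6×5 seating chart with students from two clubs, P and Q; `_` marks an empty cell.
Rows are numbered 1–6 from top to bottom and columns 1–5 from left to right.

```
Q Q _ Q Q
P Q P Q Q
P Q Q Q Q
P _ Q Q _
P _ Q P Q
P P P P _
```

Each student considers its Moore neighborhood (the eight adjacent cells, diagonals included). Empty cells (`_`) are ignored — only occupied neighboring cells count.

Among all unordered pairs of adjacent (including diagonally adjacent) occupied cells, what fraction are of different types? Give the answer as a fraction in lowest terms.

Scan each occupied cell's neighbors to the right and below (and the two forward diagonals) so each pair is counted once.
Row 1: Q(1,1)–Q(1,2)= Q(1,1)–P(2,1)≠ Q(1,1)–Q(2,2)= Q(1,2)–Q(2,2)= Q(1,2)–P(2,3)≠ Q(1,2)–P(2,1)≠ Q(1,4)–Q(1,5)= Q(1,4)–Q(2,4)= Q(1,4)–Q(2,5)= Q(1,4)–P(2,3)≠ Q(1,5)–Q(2,5)= Q(1,5)–Q(2,4)=  → 4/12 unlike.
Row 2: P(2,1)–Q(2,2)≠ P(2,1)–P(3,1)= P(2,1)–Q(3,2)≠ Q(2,2)–P(2,3)≠ Q(2,2)–Q(3,2)= Q(2,2)–Q(3,3)= Q(2,2)–P(3,1)≠ P(2,3)–Q(2,4)≠ P(2,3)–Q(3,3)≠ P(2,3)–Q(3,4)≠ P(2,3)–Q(3,2)≠ Q(2,4)–Q(2,5)= Q(2,4)–Q(3,4)= Q(2,4)–Q(3,5)= Q(2,4)–Q(3,3)= Q(2,5)–Q(3,5)= Q(2,5)–Q(3,4)=  → 8/17 unlike.
Row 3: P(3,1)–Q(3,2)≠ P(3,1)–P(4,1)= Q(3,2)–Q(3,3)= Q(3,2)–Q(4,3)= Q(3,2)–P(4,1)≠ Q(3,3)–Q(3,4)= Q(3,3)–Q(4,3)= Q(3,3)–Q(4,4)= Q(3,4)–Q(3,5)= Q(3,4)–Q(4,4)= Q(3,4)–Q(4,3)= Q(3,5)–Q(4,4)=  → 2/12 unlike.
Row 4: P(4,1)–P(5,1)= Q(4,3)–Q(4,4)= Q(4,3)–Q(5,3)= Q(4,3)–P(5,4)≠ Q(4,4)–P(5,4)≠ Q(4,4)–Q(5,5)= Q(4,4)–Q(5,3)=  → 2/7 unlike.
Row 5: P(5,1)–P(6,1)= P(5,1)–P(6,2)= Q(5,3)–P(5,4)≠ Q(5,3)–P(6,3)≠ Q(5,3)–P(6,4)≠ Q(5,3)–P(6,2)≠ P(5,4)–Q(5,5)≠ P(5,4)–P(6,4)= P(5,4)–P(6,3)= Q(5,5)–P(6,4)≠  → 6/10 unlike.
Row 6: P(6,1)–P(6,2)= P(6,2)–P(6,3)= P(6,3)–P(6,4)=  → 0/3 unlike.
Total adjacent occupied pairs: 61; unlike-type pairs: 22.
22/61 is already in lowest terms.

22/61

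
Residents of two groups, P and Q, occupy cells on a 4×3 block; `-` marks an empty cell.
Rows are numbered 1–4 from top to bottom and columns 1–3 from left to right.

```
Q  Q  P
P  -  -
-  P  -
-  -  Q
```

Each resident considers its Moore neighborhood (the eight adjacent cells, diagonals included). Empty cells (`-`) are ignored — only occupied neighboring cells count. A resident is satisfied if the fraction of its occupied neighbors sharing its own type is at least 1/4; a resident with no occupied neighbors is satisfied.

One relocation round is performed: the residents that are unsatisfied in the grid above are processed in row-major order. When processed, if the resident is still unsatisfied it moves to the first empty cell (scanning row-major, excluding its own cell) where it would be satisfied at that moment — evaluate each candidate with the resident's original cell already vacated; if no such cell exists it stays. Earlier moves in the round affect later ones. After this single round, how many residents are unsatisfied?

0

Initially unsatisfied (in order): (1,3), (4,3).
  (1,3) → (2,2).
  (4,3) → (1,3).
Resulting grid:
Q Q Q
P P -
- P -
- - -
All satisfied now.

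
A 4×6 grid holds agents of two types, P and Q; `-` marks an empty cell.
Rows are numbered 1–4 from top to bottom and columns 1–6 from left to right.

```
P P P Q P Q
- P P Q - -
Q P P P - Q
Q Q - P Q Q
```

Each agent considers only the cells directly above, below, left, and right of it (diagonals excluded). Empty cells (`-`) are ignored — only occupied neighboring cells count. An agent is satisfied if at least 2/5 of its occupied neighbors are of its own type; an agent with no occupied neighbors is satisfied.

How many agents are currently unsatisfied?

4

Row 1: (1,1)P 1/1 ✓ · (1,2)P 3/3 ✓ · (1,3)P 2/3 ✓ · (1,4)Q 1/3 ✗ · (1,5)P 0/2 ✗ · (1,6)Q 0/1 ✗
Row 2: (2,2)P 3/3 ✓ · (2,3)P 3/4 ✓ · (2,4)Q 1/3 ✗
Row 3: (3,1)Q 1/2 ✓ · (3,2)P 2/4 ✓ · (3,3)P 3/3 ✓ · (3,4)P 2/3 ✓ · (3,6)Q 1/1 ✓
Row 4: (4,1)Q 2/2 ✓ · (4,2)Q 1/2 ✓ · (4,4)P 1/2 ✓ · (4,5)Q 1/2 ✓ · (4,6)Q 2/2 ✓
Unsatisfied: (1,4), (1,5), (1,6), (2,4) — 4 in total.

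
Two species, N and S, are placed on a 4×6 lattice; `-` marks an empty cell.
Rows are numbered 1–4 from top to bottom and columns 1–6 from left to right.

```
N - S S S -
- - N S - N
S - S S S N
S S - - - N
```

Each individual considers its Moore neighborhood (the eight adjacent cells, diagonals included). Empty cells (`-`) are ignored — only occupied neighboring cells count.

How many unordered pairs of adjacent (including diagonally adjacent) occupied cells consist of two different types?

9

Scan each occupied cell's neighbors to the right and below (and the two forward diagonals) so each pair is counted once.
Row 1: S(1,3)–S(1,4)= S(1,3)–N(2,3)≠ S(1,3)–S(2,4)= S(1,4)–S(1,5)= S(1,4)–S(2,4)= S(1,4)–N(2,3)≠ S(1,5)–N(2,6)≠ S(1,5)–S(2,4)=  → 3/8 unlike.
Row 2: N(2,3)–S(2,4)≠ N(2,3)–S(3,3)≠ N(2,3)–S(3,4)≠ S(2,4)–S(3,4)= S(2,4)–S(3,5)= S(2,4)–S(3,3)= N(2,6)–N(3,6)= N(2,6)–S(3,5)≠  → 4/8 unlike.
Row 3: S(3,1)–S(4,1)= S(3,1)–S(4,2)= S(3,3)–S(3,4)= S(3,3)–S(4,2)= S(3,4)–S(3,5)= S(3,5)–N(3,6)≠ S(3,5)–N(4,6)≠ N(3,6)–N(4,6)=  → 2/8 unlike.
Row 4: S(4,1)–S(4,2)=  → 0/1 unlike.
Total adjacent occupied pairs: 25; unlike-type pairs: 9.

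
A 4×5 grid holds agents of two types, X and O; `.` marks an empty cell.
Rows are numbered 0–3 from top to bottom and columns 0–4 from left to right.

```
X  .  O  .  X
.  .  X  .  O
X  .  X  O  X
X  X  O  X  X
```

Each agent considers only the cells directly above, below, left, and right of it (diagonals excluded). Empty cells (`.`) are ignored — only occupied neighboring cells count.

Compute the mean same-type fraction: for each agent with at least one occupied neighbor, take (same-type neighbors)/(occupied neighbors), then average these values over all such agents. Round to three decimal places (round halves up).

(0,0)X — no occupied neighbors
(0,2)O 0/1
(0,4)X 0/1
(1,2)X 1/2
(1,4)O 0/2
(2,0)X 1/1
(2,2)X 1/3
(2,3)O 0/3
(2,4)X 1/3
(3,0)X 2/2
(3,1)X 1/2
(3,2)O 0/3
(3,3)X 1/3
(3,4)X 2/2
Sum over 13 agents: 0/1 + 0/1 + 1/2 + 0/2 + 1/1 + 1/3 + 0/3 + 1/3 + 2/2 + 1/2 + 0/3 + 1/3 + 2/2 = 5; mean = 5 ÷ 13 = 5/13 = 0.384615… → 0.385.

0.385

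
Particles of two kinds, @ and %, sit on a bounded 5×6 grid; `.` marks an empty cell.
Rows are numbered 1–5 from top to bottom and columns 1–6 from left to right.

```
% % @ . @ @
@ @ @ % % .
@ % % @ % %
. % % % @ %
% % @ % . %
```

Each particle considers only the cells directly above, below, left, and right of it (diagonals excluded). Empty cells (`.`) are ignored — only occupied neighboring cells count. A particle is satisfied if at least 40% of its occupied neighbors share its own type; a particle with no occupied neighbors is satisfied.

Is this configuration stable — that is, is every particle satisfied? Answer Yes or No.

No

(1,1)% 1/2 ✓
(1,2)% 1/3 ✗
(1,3)@ 1/2 ✓
(1,5)@ 1/2 ✓
(1,6)@ 1/1 ✓
(2,1)@ 2/3 ✓
(2,2)@ 2/4 ✓
(2,3)@ 2/4 ✓
(2,4)% 1/3 ✗
(2,5)% 2/3 ✓
(3,1)@ 1/2 ✓
(3,2)% 2/4 ✓
(3,3)% 2/4 ✓
(3,4)@ 0/4 ✗
(3,5)% 2/4 ✓
(3,6)% 2/2 ✓
(4,2)% 3/3 ✓
(4,3)% 3/4 ✓
(4,4)% 2/4 ✓
(4,5)@ 0/3 ✗
(4,6)% 2/3 ✓
(5,1)% 1/1 ✓
(5,2)% 2/3 ✓
(5,3)@ 0/3 ✗
(5,4)% 1/2 ✓
(5,6)% 1/1 ✓
For instance (1,2) has only 1/3 same-type neighbors, below 2/5.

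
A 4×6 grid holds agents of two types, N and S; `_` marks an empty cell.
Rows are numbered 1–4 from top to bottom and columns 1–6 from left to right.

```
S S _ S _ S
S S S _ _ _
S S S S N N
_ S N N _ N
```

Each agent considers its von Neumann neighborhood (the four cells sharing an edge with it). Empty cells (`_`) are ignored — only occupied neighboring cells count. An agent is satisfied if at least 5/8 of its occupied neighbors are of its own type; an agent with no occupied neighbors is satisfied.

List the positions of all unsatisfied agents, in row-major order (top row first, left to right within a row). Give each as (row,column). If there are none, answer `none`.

(3,4), (3,5), (4,2), (4,3), (4,4)

(1,1)S 2/2 satisfied
(1,2)S 2/2 satisfied
(1,4)S 0/0 satisfied
(1,6)S 0/0 satisfied
(2,1)S 3/3 satisfied
(2,2)S 4/4 satisfied
(2,3)S 2/2 satisfied
(3,1)S 2/2 satisfied
(3,2)S 4/4 satisfied
(3,3)S 3/4 satisfied
(3,4)S 1/3 not
(3,5)N 1/2 not
(3,6)N 2/2 satisfied
(4,2)S 1/2 not
(4,3)N 1/3 not
(4,4)N 1/2 not
(4,6)N 1/1 satisfied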